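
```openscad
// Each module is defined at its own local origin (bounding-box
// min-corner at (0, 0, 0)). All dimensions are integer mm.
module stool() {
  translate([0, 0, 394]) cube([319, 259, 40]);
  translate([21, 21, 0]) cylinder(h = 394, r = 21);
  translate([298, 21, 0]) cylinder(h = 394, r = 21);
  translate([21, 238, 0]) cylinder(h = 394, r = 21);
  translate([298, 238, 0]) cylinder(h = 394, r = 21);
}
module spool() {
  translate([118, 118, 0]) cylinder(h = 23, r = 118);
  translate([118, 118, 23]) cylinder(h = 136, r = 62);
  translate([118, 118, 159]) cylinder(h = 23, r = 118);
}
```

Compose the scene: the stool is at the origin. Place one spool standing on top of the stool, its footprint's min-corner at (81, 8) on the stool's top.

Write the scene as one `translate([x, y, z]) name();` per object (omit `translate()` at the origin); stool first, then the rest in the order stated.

stool();
translate([81, 8, 434]) spool();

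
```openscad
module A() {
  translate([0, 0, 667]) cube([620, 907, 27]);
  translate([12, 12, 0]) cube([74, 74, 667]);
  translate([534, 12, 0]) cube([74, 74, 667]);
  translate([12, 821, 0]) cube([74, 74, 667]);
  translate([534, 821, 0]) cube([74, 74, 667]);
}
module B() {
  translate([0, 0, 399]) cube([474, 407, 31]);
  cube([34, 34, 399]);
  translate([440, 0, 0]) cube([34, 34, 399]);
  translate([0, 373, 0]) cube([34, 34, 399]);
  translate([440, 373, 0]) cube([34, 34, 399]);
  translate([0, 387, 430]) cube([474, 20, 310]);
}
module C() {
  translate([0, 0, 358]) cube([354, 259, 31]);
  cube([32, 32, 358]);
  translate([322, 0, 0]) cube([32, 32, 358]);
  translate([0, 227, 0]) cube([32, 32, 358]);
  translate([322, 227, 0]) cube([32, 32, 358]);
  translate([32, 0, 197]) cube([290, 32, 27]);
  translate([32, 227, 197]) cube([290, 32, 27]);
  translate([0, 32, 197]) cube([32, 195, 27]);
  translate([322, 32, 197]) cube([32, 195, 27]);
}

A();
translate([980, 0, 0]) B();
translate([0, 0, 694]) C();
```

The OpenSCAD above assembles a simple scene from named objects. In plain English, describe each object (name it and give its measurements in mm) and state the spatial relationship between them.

A is a table: top 620 mm (x) × 907 mm (y), 27 mm thick, upper face at z = 694 mm, on four 74×74 mm square legs, each inset 12 mm from the nearest pair of top edges, running from z = 0 to the bottom of the top.

B is a chair. The seat is a 474×407×31 mm slab with its top at z = 430 mm, on four 34×34 mm corner legs (flush with the seat edges, standing on z = 0). A flat backrest 20 mm thick, 310 mm tall, spans the full seat width and rises from the seat top along its +y edge, rear face flush with the rear of the seat.

C is a simple wooden stool: a rectangular seat 354 mm (x) by 259 mm (y), 31 mm thick, top face at z = 389 mm, on four square legs, each 32×32 mm in cross-section. The legs rest on z = 0, each flush with a corner of the seat. Four stretchers, 32 mm wide and 27 mm tall, connect adjacent legs with their undersides at z = 197 mm, each running between the inner faces of the legs it joins and aligned with the legs' outer faces on the other axis.

The chair is on the floor beside the table on its +x side. The stool is on top of the table.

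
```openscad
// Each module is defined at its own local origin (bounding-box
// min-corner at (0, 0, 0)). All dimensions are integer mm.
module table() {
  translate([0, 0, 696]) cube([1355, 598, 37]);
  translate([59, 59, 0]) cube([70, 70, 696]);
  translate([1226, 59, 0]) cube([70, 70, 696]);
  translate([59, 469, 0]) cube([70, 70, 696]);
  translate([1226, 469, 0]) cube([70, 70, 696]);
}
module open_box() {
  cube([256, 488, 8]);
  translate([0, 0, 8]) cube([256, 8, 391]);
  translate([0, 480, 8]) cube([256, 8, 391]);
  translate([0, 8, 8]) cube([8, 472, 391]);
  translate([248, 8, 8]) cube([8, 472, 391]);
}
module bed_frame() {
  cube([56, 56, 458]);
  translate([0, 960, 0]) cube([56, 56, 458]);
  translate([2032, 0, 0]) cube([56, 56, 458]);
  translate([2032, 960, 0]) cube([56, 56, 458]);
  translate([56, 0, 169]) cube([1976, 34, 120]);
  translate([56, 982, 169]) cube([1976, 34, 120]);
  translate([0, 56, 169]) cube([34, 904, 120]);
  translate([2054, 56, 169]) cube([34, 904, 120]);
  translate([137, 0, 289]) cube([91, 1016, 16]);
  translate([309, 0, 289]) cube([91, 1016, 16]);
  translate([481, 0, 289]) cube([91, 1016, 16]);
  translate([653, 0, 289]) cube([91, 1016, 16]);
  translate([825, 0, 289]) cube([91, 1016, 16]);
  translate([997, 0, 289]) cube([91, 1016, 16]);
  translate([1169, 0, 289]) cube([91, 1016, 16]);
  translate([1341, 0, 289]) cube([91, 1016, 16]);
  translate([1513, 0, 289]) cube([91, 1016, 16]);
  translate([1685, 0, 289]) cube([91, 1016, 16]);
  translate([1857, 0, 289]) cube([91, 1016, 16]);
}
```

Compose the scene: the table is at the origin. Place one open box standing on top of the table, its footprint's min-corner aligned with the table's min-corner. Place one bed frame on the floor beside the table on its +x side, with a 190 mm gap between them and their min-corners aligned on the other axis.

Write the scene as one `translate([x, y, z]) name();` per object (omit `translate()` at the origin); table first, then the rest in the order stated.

table();
translate([0, 0, 733]) open_box();
translate([1545, 0, 0]) bed_frame();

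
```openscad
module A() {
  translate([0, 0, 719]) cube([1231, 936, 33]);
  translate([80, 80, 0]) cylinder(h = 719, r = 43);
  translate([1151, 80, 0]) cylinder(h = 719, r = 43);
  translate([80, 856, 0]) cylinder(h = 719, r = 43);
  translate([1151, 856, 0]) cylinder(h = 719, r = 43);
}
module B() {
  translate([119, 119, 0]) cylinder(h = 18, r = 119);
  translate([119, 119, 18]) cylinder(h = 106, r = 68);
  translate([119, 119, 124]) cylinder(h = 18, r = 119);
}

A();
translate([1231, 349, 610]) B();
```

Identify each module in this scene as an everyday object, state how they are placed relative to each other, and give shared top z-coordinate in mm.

Both tops at z = 752 mm.

A is a table. B is a spool. The spool is beside the table with their tops flush at z = 752. The shared top z-coordinate is 752 mm.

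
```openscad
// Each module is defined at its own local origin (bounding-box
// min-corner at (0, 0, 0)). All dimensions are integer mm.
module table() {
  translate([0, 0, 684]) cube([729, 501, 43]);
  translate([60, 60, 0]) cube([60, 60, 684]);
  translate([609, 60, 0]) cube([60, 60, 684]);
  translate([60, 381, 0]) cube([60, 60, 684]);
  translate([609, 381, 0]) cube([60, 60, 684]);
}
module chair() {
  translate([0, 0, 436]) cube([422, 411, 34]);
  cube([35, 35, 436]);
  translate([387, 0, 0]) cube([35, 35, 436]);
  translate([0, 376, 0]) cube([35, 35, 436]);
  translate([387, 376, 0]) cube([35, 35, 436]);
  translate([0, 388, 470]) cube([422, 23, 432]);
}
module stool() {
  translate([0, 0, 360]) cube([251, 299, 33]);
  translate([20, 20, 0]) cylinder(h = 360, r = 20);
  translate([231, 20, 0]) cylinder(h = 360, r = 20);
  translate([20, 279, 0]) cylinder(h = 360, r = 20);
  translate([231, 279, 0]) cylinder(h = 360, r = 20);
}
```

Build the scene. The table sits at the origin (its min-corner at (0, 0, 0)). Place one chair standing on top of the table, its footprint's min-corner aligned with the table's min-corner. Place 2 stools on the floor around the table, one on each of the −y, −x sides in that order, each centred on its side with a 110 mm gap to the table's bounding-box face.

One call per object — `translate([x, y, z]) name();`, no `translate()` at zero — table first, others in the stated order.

table();
translate([0, 0, 727]) chair();
translate([239, -409, 0]) stool();
translate([-361, 101, 0]) stool();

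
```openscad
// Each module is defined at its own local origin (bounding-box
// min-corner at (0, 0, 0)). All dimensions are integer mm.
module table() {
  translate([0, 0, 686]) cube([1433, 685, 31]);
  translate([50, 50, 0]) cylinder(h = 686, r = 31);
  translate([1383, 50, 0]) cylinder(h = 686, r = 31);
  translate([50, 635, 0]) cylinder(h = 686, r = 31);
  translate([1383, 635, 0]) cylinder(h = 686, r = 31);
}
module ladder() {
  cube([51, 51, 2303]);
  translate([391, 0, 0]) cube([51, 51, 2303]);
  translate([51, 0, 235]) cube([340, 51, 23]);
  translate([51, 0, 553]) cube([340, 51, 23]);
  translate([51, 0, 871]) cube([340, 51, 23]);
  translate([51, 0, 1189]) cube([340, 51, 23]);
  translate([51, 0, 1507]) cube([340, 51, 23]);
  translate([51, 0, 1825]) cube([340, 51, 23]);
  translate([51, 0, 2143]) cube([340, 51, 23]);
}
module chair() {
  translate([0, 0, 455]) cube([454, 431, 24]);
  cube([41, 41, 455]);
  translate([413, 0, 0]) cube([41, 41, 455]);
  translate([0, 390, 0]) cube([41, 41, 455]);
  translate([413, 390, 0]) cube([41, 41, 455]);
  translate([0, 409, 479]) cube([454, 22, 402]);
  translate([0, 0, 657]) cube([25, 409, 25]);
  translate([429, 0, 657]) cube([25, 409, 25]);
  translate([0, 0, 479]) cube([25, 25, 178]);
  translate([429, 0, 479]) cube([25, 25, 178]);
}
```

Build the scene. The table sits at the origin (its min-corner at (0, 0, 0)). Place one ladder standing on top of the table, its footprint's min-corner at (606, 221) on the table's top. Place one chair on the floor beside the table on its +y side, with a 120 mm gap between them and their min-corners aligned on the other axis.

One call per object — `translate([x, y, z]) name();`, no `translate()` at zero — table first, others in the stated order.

table();
translate([606, 221, 717]) ladder();
translate([0, 805, 0]) chair();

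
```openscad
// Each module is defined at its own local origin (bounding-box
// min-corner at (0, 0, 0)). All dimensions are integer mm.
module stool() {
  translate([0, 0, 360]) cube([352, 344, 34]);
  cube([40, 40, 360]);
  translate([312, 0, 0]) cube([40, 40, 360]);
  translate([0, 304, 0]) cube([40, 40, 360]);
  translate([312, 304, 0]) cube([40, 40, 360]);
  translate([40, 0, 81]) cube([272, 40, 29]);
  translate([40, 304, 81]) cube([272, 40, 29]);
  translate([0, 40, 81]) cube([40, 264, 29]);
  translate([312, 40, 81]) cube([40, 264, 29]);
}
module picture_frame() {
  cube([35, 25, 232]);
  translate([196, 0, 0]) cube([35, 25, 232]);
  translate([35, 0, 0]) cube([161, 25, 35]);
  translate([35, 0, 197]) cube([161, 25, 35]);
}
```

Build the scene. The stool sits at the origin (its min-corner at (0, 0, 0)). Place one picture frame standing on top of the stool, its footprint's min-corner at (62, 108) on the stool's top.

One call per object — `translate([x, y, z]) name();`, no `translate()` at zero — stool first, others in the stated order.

stool();
translate([62, 108, 394]) picture_frame();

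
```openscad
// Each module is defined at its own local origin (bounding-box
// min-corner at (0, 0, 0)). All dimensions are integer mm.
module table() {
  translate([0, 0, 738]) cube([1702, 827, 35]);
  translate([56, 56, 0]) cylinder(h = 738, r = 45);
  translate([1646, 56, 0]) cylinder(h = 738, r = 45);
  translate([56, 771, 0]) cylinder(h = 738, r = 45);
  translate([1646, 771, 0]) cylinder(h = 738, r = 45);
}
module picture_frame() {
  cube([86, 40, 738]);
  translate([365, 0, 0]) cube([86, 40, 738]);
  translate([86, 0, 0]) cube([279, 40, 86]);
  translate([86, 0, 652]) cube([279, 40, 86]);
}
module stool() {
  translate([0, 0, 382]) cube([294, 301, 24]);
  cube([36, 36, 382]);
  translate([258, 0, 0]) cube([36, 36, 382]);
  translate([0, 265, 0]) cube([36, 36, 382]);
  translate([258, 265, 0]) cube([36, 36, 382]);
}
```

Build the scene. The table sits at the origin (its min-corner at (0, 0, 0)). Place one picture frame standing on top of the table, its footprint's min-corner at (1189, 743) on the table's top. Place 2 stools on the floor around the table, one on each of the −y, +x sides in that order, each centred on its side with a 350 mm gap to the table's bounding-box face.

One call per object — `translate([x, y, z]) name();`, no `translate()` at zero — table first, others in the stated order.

table();
translate([1189, 743, 773]) picture_frame();
translate([704, -651, 0]) stool();
translate([2052, 263, 0]) stool();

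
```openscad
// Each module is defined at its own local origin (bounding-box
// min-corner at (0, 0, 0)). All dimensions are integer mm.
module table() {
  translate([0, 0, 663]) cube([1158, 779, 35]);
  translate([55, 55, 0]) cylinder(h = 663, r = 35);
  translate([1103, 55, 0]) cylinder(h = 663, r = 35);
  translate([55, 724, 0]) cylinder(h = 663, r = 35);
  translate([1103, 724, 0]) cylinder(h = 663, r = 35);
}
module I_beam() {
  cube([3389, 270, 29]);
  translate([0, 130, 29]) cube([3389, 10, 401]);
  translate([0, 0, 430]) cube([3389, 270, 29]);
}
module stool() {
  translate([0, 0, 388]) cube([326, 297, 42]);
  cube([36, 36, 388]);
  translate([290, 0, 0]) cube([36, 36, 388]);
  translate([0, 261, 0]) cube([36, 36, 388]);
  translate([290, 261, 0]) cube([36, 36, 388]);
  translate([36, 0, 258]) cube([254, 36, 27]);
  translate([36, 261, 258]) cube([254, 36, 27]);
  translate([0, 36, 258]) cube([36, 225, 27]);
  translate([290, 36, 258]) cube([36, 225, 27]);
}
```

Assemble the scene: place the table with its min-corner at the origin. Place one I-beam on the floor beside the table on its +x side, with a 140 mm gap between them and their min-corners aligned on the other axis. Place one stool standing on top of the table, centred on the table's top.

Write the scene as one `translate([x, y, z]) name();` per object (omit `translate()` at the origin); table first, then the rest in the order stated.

table();
translate([1298, 0, 0]) I_beam();
translate([416, 241, 698]) stool();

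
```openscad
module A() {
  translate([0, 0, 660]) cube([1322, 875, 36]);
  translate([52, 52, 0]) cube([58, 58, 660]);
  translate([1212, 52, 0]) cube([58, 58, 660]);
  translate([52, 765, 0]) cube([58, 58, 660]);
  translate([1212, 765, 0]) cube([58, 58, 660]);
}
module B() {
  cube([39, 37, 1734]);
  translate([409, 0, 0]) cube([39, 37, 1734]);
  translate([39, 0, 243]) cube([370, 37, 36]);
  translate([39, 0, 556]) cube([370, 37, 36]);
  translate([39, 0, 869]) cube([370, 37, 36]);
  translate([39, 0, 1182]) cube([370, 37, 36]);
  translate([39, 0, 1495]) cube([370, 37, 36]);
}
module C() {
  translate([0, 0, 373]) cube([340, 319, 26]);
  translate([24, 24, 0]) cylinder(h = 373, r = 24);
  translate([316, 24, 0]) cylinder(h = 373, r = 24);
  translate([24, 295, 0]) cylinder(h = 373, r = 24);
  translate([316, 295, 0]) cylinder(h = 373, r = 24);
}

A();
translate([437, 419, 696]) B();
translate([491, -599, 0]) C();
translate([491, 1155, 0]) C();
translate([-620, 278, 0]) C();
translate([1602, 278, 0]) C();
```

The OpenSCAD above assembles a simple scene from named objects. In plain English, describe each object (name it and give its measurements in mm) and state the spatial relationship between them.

A is a table: top 1322 mm (x) × 875 mm (y), 36 mm thick, upper face at z = 696 mm, on four 58×58 mm square legs, each inset 52 mm from the nearest pair of top edges, running from z = 0 to the bottom of the top.

B is a straight ladder. Two 39×37 mm vertical rails, 1734 mm tall, stand 448 mm apart (outside-to-outside) with their front faces coplanar on the −y side. 5 rungs, each 37 mm deep and 36 mm tall, span between the inner faces of the rails, front faces flush with the rails. The lowest rung's underside is at z = 243 mm and rungs are spaced 313 mm apart (underside to underside).

C is a simple wooden stool: a rectangular seat 340 mm (x) by 319 mm (y), 26 mm thick, top face at z = 399 mm, on four round legs, each 48 mm in diameter. The legs rest on z = 0, each leg's axis is inset half a diameter from the nearest pair of seat edges (so the leg's bounding box is flush with the corner).

The ladder is on top of the table, centred. Four stools sit around the table at the −y, +y, −x, +x sides.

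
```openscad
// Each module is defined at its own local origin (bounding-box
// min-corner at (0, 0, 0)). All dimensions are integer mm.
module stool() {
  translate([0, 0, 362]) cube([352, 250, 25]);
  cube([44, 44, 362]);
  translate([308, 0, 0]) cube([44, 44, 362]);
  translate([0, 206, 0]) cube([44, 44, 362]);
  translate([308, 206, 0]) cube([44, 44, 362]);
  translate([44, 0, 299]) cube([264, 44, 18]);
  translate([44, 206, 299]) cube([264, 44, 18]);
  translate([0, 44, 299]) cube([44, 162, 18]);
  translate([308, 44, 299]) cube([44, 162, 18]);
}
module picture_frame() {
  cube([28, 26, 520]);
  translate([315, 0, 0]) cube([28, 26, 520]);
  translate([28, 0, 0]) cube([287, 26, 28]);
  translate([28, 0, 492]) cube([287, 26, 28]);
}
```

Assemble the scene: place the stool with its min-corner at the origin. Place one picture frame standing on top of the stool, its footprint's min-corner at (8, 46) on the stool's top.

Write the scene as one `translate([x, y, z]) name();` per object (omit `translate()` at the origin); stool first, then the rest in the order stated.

stool();
translate([8, 46, 387]) picture_frame();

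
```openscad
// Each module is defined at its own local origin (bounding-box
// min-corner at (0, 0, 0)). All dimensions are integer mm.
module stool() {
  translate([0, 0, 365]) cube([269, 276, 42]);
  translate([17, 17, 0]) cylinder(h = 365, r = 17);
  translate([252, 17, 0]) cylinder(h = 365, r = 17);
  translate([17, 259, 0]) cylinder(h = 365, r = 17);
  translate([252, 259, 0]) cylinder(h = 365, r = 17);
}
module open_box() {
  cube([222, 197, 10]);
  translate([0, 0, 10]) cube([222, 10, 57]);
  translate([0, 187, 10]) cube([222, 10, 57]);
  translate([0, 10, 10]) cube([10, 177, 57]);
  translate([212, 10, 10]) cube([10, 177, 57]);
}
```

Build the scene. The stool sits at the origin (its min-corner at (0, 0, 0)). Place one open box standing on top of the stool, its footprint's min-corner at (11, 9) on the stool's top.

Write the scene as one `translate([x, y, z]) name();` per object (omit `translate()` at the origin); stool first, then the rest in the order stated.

stool();
translate([11, 9, 407]) open_box();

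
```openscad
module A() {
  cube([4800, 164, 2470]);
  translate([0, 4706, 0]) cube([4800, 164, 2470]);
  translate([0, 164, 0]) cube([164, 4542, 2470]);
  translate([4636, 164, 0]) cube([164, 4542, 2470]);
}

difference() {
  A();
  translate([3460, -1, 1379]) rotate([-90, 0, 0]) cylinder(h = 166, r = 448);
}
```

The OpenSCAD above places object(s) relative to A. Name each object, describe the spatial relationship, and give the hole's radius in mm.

A is a house frame. The house frame has a circular hole through its front wall. The hole's radius is 448 mm.

The subtracted cylinder has r = 448 mm.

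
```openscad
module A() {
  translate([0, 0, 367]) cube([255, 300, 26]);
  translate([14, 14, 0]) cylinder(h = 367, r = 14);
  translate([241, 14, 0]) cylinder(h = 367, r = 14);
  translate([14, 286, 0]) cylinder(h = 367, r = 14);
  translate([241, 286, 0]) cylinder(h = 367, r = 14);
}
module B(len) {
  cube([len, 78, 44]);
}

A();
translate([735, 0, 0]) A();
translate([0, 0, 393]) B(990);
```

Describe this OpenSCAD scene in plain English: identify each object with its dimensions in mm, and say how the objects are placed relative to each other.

A is a four-legged stool. The seat is a 255×300×26 mm slab whose top surface is at z = 393 mm; four round legs, each 28 mm in diameter, run from the floor (z = 0) to the underside of the seat, each leg's axis is inset half a diameter from the nearest pair of seat edges (so the leg's bounding box is flush with the corner).

B is a rectangular beam 990 mm long (x), 78 mm deep (y), 44 mm thick (z).

The beam spans the tops of two stools placed 480 mm apart, resting at z = 393 mm.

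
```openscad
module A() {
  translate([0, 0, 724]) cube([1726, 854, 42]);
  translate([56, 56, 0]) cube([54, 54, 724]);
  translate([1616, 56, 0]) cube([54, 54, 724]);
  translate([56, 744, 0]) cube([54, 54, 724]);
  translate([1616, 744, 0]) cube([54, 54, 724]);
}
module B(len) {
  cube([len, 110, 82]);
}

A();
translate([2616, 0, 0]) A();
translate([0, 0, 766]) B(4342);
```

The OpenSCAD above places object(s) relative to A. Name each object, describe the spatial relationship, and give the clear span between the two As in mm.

A is a table. B is a beam. A beam spans the tops of two tables. The clear span between the two tables is 890 mm.

Second table starts at x = 2616; first ends at x = 1726; clear span = 2616 − 1726 = 890 mm.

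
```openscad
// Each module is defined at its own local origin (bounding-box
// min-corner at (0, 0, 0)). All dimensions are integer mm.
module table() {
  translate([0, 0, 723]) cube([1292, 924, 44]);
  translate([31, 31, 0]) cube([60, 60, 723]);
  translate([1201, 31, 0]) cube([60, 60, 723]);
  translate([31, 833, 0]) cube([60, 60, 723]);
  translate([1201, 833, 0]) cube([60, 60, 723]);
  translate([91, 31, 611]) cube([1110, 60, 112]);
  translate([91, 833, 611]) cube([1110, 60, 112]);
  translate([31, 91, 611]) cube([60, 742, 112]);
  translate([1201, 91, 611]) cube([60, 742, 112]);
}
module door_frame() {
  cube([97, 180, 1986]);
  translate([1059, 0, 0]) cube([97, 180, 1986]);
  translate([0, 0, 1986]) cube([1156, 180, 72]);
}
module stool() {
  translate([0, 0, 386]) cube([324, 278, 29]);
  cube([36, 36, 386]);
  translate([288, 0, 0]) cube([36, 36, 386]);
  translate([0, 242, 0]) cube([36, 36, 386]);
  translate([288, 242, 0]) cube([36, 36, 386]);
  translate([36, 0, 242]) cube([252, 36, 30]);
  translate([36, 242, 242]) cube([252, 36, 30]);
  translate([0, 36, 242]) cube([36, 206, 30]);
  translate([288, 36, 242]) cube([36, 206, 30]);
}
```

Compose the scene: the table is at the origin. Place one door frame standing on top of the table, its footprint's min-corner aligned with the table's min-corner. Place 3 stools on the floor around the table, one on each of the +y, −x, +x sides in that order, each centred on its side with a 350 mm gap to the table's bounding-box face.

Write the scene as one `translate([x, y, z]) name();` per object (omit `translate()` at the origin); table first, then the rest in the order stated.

table();
translate([0, 0, 767]) door_frame();
translate([484, 1274, 0]) stool();
translate([-674, 323, 0]) stool();
translate([1642, 323, 0]) stool();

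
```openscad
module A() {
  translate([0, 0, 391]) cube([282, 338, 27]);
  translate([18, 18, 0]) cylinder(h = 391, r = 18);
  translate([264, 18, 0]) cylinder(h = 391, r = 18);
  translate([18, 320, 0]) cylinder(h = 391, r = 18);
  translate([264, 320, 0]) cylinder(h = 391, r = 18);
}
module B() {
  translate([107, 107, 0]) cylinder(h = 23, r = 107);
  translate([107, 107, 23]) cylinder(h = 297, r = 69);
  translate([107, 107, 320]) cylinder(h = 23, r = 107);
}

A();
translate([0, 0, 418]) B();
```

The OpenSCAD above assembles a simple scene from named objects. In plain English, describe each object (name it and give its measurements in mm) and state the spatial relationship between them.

A is a four-legged stool. The seat is 282×338 mm, 27 mm thick, top at z = 418 mm. It stands on four round legs, each 36 mm in diameter, from z = 0 to the seat underside, each leg's axis is inset half a diameter from the nearest pair of seat edges (so the leg's bounding box is flush with the corner).

B is a spool: two coaxial disc flanges of radius 107 mm and thickness 23 mm, joined by a core cylinder of radius 69 mm and height 297 mm. The lower flange rests on z = 0 and the three cylinders share a vertical axis.

The spool is on top of the stool.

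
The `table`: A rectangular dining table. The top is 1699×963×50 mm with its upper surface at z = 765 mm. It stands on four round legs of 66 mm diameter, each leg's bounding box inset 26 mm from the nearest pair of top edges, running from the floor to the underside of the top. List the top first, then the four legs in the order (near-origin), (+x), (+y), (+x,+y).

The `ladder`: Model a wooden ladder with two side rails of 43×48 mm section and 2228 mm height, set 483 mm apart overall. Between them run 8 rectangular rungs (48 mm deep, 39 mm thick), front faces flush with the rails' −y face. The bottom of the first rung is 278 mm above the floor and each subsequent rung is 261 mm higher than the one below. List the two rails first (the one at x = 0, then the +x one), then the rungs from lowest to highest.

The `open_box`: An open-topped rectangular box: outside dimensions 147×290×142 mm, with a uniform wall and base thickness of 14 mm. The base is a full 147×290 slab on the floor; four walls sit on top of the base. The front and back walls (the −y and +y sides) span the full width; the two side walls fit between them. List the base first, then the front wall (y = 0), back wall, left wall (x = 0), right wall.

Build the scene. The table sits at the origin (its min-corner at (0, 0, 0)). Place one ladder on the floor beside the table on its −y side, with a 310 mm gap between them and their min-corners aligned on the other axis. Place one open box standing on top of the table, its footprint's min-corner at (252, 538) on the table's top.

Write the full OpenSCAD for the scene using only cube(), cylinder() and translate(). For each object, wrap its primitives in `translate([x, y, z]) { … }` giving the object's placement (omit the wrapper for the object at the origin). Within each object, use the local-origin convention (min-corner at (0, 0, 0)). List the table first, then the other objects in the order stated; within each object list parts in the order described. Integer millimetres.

translate([0, 0, 715]) cube([1699, 963, 50]);
translate([59, 59, 0]) cylinder(h = 715, r = 33);
translate([1640, 59, 0]) cylinder(h = 715, r = 33);
translate([59, 904, 0]) cylinder(h = 715, r = 33);
translate([1640, 904, 0]) cylinder(h = 715, r = 33);
translate([0, -358, 0]) {
  cube([43, 48, 2228]);
  translate([440, 0, 0]) cube([43, 48, 2228]);
  translate([43, 0, 278]) cube([397, 48, 39]);
  translate([43, 0, 539]) cube([397, 48, 39]);
  translate([43, 0, 800]) cube([397, 48, 39]);
  translate([43, 0, 1061]) cube([397, 48, 39]);
  translate([43, 0, 1322]) cube([397, 48, 39]);
  translate([43, 0, 1583]) cube([397, 48, 39]);
  translate([43, 0, 1844]) cube([397, 48, 39]);
  translate([43, 0, 2105]) cube([397, 48, 39]);
}
translate([252, 538, 765]) {
  cube([147, 290, 14]);
  translate([0, 0, 14]) cube([147, 14, 128]);
  translate([0, 276, 14]) cube([147, 14, 128]);
  translate([0, 14, 14]) cube([14, 262, 128]);
  translate([133, 14, 14]) cube([14, 262, 128]);
}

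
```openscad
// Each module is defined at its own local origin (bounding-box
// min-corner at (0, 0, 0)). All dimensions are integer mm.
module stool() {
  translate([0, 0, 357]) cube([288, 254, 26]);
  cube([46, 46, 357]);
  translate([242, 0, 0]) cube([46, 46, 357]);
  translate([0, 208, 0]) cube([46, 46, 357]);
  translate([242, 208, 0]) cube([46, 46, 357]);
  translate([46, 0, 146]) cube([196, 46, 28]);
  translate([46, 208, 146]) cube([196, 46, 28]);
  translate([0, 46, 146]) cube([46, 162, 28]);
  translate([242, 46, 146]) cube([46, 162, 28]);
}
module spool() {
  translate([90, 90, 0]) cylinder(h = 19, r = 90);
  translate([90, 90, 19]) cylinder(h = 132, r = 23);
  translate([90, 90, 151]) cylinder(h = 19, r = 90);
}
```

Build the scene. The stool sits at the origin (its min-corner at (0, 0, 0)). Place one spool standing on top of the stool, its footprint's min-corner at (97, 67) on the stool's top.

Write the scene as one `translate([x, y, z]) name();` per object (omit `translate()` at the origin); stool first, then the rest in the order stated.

stool();
translate([97, 67, 383]) spool();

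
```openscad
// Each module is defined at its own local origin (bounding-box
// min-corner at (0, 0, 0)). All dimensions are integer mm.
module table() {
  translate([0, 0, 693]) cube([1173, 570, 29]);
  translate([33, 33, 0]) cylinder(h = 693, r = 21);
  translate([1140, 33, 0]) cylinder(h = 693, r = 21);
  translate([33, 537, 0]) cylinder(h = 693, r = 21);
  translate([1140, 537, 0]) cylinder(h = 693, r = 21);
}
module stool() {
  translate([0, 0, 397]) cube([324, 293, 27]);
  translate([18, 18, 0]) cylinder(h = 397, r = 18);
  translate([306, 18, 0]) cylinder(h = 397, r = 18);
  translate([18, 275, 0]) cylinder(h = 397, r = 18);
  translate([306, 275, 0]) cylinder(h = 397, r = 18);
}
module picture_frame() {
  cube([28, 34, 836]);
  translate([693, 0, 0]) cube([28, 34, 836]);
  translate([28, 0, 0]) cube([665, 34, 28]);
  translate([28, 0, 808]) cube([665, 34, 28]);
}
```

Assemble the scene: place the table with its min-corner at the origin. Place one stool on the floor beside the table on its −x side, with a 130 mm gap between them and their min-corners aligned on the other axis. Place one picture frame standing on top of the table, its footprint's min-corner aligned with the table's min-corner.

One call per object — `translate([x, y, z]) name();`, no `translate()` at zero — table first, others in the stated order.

table();
translate([-454, 0, 0]) stool();
translate([0, 0, 722]) picture_frame();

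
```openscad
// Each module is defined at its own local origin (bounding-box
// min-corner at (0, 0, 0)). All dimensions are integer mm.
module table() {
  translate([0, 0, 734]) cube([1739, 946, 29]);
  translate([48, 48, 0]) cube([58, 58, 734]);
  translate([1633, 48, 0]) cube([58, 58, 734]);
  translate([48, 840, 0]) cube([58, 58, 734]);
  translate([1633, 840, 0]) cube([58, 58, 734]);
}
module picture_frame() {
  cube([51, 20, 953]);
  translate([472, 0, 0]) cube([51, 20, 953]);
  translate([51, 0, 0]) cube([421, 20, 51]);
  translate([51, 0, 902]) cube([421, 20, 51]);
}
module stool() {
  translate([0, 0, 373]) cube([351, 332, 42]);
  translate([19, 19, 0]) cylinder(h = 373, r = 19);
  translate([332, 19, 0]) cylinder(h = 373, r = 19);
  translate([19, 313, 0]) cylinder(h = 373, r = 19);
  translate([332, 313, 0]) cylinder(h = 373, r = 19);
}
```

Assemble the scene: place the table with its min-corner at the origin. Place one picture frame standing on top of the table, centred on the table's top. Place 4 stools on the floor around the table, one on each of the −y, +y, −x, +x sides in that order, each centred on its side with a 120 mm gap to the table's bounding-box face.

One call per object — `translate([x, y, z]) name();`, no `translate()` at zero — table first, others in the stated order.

table();
translate([608, 463, 763]) picture_frame();
translate([694, -452, 0]) stool();
translate([694, 1066, 0]) stool();
translate([-471, 307, 0]) stool();
translate([1859, 307, 0]) stool();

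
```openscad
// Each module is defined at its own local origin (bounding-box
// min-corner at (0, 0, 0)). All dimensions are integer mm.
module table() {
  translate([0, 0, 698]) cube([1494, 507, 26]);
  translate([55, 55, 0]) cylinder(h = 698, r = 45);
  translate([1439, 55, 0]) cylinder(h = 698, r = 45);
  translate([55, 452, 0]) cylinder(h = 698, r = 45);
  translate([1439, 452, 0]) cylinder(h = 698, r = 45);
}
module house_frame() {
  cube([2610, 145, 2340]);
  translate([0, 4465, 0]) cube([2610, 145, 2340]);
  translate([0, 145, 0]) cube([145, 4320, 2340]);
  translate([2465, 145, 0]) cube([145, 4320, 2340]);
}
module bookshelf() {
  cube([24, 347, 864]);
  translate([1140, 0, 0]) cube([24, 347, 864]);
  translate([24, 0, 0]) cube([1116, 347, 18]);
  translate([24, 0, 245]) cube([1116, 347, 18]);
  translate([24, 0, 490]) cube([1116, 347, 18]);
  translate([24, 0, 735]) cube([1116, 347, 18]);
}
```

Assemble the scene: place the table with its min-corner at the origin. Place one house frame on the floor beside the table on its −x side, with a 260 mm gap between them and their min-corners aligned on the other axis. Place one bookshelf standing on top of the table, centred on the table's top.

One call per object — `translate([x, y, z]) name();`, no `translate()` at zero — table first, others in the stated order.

table();
translate([-2870, 0, 0]) house_frame();
translate([165, 80, 724]) bookshelf();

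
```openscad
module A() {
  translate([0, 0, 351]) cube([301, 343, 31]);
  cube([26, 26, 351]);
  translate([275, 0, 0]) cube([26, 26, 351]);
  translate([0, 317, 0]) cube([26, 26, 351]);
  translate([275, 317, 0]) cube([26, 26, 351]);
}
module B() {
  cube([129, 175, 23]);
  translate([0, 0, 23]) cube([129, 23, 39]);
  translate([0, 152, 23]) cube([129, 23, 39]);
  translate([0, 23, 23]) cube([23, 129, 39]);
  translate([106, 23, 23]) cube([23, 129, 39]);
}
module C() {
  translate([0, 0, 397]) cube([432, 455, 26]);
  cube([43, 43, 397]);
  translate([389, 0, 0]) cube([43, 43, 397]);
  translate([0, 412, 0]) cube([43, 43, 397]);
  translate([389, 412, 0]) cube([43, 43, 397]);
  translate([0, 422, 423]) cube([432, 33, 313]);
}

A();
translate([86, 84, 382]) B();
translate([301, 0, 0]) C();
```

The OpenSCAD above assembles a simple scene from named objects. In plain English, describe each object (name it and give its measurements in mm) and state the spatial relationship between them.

A is a simple wooden stool: a rectangular seat 301 mm (x) by 343 mm (y), 31 mm thick, top face at z = 382 mm, on four square legs, each 26×26 mm in cross-section. The legs rest on z = 0, each flush with a corner of the seat.

B is an open storage box with external size 129×175×62 mm and wall thickness 23 mm (the base is also 23 mm thick). The base covers the whole footprint; the four walls stand on the base, with the y-facing walls full-width and the x-facing walls fitting between their inner faces.

C is a chair: 432×455 mm seat, 26 mm thick, top at z = 423 mm, on four 43 mm square corner legs flush with the seat edges. A 33 mm thick backrest slab spans the full seat width, extending 313 mm above the seat top, its back face flush with the seat's +y edge.

The open box is on top of the stool, centred. The chair is against the stool's +x side, with their −y faces flush.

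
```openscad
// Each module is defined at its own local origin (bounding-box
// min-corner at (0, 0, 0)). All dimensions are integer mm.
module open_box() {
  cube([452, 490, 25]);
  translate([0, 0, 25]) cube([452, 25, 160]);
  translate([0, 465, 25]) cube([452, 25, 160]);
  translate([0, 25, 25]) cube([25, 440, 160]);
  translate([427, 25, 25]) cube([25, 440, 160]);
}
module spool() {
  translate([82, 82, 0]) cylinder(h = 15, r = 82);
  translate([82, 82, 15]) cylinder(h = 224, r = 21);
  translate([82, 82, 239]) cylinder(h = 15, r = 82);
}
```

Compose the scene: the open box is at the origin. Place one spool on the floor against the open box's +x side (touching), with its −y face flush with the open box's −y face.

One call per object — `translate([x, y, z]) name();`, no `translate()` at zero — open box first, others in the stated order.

open_box();
translate([452, 0, 0]) spool();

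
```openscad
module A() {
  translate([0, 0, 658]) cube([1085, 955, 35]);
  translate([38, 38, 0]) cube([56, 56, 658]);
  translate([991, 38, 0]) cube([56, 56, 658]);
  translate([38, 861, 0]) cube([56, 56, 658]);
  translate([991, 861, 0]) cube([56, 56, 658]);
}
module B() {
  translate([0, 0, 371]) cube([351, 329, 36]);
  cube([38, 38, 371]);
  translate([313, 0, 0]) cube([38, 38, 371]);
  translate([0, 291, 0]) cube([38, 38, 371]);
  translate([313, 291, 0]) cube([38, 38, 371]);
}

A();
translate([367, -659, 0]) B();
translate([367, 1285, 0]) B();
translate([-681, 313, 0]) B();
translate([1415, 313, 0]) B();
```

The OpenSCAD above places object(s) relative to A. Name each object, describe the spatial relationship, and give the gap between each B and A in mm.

A is a table. B is a stool. Four stools sit around the table at the −y, +y, −x, +x sides. The gap between each stool and the table is 330 mm.

Each stool's nearest face is 330 mm from the table's bounding box.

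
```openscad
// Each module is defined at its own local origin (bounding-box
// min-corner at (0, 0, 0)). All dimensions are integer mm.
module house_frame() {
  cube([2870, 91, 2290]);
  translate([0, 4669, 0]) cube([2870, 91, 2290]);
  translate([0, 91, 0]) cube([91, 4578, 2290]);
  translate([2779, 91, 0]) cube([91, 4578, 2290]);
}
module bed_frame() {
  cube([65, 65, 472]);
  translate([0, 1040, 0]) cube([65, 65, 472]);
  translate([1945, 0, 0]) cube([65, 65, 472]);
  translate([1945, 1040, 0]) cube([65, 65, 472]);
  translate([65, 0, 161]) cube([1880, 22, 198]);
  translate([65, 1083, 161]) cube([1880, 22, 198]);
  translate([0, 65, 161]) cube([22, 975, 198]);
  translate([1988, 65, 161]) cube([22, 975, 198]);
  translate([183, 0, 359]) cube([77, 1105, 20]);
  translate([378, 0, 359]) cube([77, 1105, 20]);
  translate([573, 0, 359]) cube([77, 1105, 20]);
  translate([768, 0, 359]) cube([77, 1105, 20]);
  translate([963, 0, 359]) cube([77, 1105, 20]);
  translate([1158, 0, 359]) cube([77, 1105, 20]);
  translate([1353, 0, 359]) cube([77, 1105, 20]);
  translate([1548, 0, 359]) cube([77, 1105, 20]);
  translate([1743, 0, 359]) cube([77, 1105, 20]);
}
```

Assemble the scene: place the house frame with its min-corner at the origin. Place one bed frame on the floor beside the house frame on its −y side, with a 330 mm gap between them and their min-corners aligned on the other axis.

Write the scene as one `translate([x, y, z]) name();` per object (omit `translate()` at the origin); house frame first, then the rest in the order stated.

house_frame();
translate([0, -1435, 0]) bed_frame();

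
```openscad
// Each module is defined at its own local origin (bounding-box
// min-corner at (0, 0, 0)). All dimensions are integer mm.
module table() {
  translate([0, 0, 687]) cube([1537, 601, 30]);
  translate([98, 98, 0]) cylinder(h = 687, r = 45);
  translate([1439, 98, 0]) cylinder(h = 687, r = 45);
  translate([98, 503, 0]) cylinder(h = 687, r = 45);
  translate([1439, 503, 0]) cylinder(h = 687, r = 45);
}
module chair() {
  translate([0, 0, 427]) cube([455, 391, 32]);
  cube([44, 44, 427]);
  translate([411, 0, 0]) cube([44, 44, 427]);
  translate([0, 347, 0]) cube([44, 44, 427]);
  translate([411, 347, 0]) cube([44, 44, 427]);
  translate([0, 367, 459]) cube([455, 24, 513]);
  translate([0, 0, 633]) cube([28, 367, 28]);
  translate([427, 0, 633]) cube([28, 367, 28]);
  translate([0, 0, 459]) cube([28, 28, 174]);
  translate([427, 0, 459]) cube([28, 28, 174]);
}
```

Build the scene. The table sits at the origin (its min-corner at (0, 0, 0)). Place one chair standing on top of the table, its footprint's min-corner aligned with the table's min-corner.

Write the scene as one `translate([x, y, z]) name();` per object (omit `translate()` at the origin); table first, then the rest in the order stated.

table();
translate([0, 0, 717]) chair();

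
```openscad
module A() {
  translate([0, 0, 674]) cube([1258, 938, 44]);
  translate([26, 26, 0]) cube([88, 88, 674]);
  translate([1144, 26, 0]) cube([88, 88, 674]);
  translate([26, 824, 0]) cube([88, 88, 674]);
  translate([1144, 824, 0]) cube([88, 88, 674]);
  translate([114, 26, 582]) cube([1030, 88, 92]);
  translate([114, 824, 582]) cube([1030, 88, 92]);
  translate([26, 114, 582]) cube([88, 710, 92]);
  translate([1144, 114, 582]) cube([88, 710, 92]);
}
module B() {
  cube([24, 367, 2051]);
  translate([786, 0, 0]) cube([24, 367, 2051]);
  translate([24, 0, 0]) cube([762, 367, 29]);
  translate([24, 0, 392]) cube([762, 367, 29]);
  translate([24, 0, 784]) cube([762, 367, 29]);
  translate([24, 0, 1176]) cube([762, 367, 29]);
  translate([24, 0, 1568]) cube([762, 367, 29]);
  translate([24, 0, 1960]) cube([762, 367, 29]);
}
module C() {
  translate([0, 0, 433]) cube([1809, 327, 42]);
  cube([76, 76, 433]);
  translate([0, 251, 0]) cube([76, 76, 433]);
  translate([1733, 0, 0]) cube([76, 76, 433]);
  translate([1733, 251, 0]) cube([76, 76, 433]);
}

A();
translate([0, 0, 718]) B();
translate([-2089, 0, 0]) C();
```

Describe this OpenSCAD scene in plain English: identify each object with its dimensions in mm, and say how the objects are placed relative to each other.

A is a table with a 1258×938 mm rectangular top, 44 mm thick, top surface at z = 718 mm, supported by four 88×88 mm square legs, each inset 26 mm from the nearest pair of top edges, running from the floor. Four apron rails, 88 mm thick and 92 mm tall, run between adjacent legs with their top edges flush with the underside of the top and their outer faces flush with the legs' outer faces.

B is an open bookshelf. Two side panels, each 24 mm thick, 367 mm deep and 2051 mm tall, stand 810 mm apart (outside-to-outside). Between them sit 6 shelves, each 29 mm thick and 367 mm deep, spanning the full gap between the sides. The bottom shelf rests on the floor (its underside at z = 0) and the clear gap between one shelf's top and the next shelf's underside is 363 mm.

C is a bench: a 1809×327 mm seat slab, 42 mm thick, top at z = 475 mm, on four 76×76 mm square legs flush with the seat corners and standing on z = 0.

The bookshelf is on top of the table. The bench is on the floor beside the table on its −x side.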